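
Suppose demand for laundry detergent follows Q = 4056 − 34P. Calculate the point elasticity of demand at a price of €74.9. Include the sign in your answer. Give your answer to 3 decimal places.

-1.687

At P = 74.9, Q = 1509.400.
dQ/dP = −34.
ε = (dQ/dP)(P/Q) = (-34)(74.9/1509.400).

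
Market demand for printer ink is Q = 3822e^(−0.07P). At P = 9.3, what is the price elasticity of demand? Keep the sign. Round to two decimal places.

At P = 9.3, Q = 1993.265.
dQ/dP = −0.07·3822e^(−0.07P) = −0.07Q = -139.529.
ε = (dQ/dP)(P/Q) = (-139.529)(9.3/1993.265).
|ε| < 1, so demand is inelastic at this price.

-0.65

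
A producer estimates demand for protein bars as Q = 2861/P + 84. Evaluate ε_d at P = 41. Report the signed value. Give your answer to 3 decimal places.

-0.454

At P = 41, Q = 153.780.
dQ/dP = −2861/P² = -1.702.
ε = (dQ/dP)(P/Q) = (-1.702)(41/153.780).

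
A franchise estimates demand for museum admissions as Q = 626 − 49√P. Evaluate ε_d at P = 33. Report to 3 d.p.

-0.409

At P = 33, Q = 344.516.
dQ/dP = −49/(2√P) = -4.265.
ε = (dQ/dP)(P/Q) = (-4.265)(33/344.516).
|ε| < 1, so demand is inelastic at this price.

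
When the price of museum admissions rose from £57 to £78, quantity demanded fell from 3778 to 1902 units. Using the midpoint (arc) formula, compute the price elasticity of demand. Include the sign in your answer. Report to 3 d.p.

-2.123

ΔQ = 1902 − 3778 = -1876; ΔP = 78 − 57 = 21.
Midpoints: P̄ = 67.50, Q̄ = 2840.0.
ε = (ΔQ/ΔP)(P̄/Q̄) = (-1876/21)(67.50/2840.0).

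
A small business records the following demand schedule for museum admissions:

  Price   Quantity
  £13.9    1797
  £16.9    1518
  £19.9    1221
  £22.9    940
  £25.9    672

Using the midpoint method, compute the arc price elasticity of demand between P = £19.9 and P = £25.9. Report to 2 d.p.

At P = 19.9, Q = 1221; at P = 25.9, Q = 672.
ΔQ = -549, ΔP = 6.0. Midpoints: P̄ = 22.90, Q̄ = 946.5.
ε = (ΔQ/ΔP)(P̄/Q̄) = (-549/6.0)(22.90/946.5).

-2.21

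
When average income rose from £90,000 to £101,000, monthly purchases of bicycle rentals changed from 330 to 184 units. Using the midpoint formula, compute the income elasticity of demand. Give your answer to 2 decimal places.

-4.93

ΔQ = -146, ΔI = 11000. Midpoints: Ī = 95,500, Q̄ = 257.0.
ε_I = (ΔQ/ΔI)(Ī/Q̄) = (-146/11000)(95500/257.0).
ε_I < 0, so the good is inferior.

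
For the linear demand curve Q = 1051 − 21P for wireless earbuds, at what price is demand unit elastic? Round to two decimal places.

25.02

For linear demand Q = a − bP, ε = −bP/(a − bP). |ε| = 1 when bP = a − bP, i.e. P = a/(2b).
P = 1051/(2·21) = 1051/42 = 25.0238.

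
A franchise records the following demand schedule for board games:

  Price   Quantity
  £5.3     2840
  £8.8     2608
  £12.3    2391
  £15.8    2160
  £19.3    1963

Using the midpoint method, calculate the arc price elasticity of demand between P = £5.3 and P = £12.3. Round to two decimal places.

-0.22

At P = 5.3, Q = 2840; at P = 12.3, Q = 2391.
ΔQ = -449, ΔP = 7.0. Midpoints: P̄ = 8.80, Q̄ = 2615.5.
ε = (ΔQ/ΔP)(P̄/Q̄) = (-449/7.0)(8.80/2615.5).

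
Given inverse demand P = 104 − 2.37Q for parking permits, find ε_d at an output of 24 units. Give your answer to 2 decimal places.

At Q = 24, P = 104 − 2.37(24) = 47.12.
dP/dQ = −2.37, so dQ/dP = 1/(−2.37) = -0.422.
ε = (dQ/dP)(P/Q) = (-0.422)(47.12/24).

-0.83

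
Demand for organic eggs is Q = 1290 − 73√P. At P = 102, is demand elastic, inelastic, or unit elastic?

Q = 552.736, dQ/dP = -3.614.
ε = (dQ/dP)(P/Q) ≈ -0.667.
|ε| = 0.67 < 1.

inelastic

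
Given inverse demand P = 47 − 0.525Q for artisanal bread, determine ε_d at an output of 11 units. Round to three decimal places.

-7.139

At Q = 11, P = 47 − 0.525(11) = 41.23.
dP/dQ = −0.525, so dQ/dP = 1/(−0.525) = -1.905.
ε = (dQ/dP)(P/Q) = (-1.905)(41.23/11).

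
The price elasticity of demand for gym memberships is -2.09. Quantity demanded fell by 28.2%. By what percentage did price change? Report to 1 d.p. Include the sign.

13.5%

%ΔP ≈ %ΔQ / ε = (-28.2%)/(-2.09) = 13.49%.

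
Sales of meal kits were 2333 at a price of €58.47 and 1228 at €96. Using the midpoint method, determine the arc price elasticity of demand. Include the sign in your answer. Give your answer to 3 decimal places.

-1.277

ΔQ = 1228 − 2333 = -1105; ΔP = 96 − 58.47 = 37.53.
Midpoints: P̄ = 77.23, Q̄ = 1780.5.
ε = (ΔQ/ΔP)(P̄/Q̄) = (-1105/37.53)(77.23/1780.5).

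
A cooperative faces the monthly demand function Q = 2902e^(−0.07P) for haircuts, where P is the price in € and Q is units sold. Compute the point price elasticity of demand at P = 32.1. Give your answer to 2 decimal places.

At P = 32.1, Q = 306.788.
dQ/dP = −0.07·2902e^(−0.07P) = −0.07Q = -21.475.
ε = (dQ/dP)(P/Q) = (-21.475)(32.1/306.788).
|ε| > 1, so demand is elastic at this price.

-2.25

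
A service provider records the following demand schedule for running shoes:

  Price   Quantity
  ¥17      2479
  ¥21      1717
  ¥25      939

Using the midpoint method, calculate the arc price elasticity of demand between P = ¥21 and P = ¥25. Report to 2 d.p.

At P = 21, Q = 1717; at P = 25, Q = 939.
ΔQ = -778, ΔP = 4. Midpoints: P̄ = 23.00, Q̄ = 1328.0.
ε = (ΔQ/ΔP)(P̄/Q̄) = (-778/4)(23.00/1328.0).

-3.37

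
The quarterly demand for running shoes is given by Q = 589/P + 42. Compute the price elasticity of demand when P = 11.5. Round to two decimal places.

At P = 11.5, Q = 93.217.
dQ/dP = −589/P² = -4.454.
ε = (dQ/dP)(P/Q) = (-4.454)(11.5/93.217).

-0.55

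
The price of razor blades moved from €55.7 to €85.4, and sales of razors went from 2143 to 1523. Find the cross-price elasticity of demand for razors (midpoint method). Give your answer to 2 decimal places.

-0.80

ΔQ_x = 1523 − 2143 = -620; ΔP_y = 85.4 − 55.7 = 29.7.
Midpoints: P̄_y = 70.55, Q̄_x = 1833.0.
ε_xy = (ΔQ_x/ΔP_y)(P̄_y/Q̄_x) = (-620/29.7)(70.55/1833.0).
ε_xy < 0, so the goods are complements.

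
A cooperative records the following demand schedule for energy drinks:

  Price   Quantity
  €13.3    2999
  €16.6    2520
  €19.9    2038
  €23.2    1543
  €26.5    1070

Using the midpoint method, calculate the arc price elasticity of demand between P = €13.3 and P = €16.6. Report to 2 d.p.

At P = 13.3, Q = 2999; at P = 16.6, Q = 2520.
ΔQ = -479, ΔP = 3.3. Midpoints: P̄ = 14.95, Q̄ = 2759.5.
ε = (ΔQ/ΔP)(P̄/Q̄) = (-479/3.3)(14.95/2759.5).

-0.79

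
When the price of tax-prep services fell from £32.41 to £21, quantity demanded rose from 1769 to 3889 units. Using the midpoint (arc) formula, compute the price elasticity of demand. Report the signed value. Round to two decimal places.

ΔQ = 3889 − 1769 = 2120; ΔP = 21 − 32.41 = -11.41.
Midpoints: P̄ = 26.70, Q̄ = 2829.0.
ε = (ΔQ/ΔP)(P̄/Q̄) = (2120/-11.41)(26.70/2829.0).

-1.75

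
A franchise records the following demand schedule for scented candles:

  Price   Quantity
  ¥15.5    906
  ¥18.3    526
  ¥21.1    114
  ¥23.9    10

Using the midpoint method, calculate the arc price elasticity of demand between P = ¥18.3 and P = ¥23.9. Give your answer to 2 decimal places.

At P = 18.3, Q = 526; at P = 23.9, Q = 10.
ΔQ = -516, ΔP = 5.6. Midpoints: P̄ = 21.10, Q̄ = 268.0.
ε = (ΔQ/ΔP)(P̄/Q̄) = (-516/5.6)(21.10/268.0).

-7.25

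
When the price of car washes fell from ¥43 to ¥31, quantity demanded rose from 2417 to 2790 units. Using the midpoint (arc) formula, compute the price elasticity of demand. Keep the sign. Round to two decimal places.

-0.44

ΔQ = 2790 − 2417 = 373; ΔP = 31 − 43 = -12.
Midpoints: P̄ = 37.00, Q̄ = 2603.5.
ε = (ΔQ/ΔP)(P̄/Q̄) = (373/-12)(37.00/2603.5).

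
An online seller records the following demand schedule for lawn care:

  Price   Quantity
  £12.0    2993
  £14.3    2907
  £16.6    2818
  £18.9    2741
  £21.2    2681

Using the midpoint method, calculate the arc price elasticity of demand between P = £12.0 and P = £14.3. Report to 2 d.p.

-0.17

At P = 12.0, Q = 2993; at P = 14.3, Q = 2907.
ΔQ = -86, ΔP = 2.3. Midpoints: P̄ = 13.15, Q̄ = 2950.0.
ε = (ΔQ/ΔP)(P̄/Q̄) = (-86/2.3)(13.15/2950.0).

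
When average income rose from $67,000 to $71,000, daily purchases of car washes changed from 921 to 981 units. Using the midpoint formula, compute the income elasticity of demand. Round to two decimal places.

1.09

ΔQ = 60, ΔI = 4000. Midpoints: Ī = 69,000, Q̄ = 951.0.
ε_I = (ΔQ/ΔI)(Ī/Q̄) = (60/4000)(69000/951.0).
ε_I > 0, so the good is normal.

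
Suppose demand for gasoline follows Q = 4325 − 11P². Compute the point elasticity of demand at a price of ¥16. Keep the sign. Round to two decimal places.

At P = 16, Q = 1509.
dQ/dP = −22P = -352.
ε = (dQ/dP)(P/Q) = (-352)(16/1509).

-3.73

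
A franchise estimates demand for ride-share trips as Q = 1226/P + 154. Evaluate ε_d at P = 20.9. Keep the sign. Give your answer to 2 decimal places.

At P = 20.9, Q = 212.660.
dQ/dP = −1226/P² = -2.807.
ε = (dQ/dP)(P/Q) = (-2.807)(20.9/212.660).

-0.28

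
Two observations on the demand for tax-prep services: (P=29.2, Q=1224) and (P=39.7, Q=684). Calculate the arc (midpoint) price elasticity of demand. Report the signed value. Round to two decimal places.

ΔQ = 684 − 1224 = -540; ΔP = 39.7 − 29.2 = 10.5.
Midpoints: P̄ = 34.45, Q̄ = 954.0.
ε = (ΔQ/ΔP)(P̄/Q̄) = (-540/10.5)(34.45/954.0).

-1.86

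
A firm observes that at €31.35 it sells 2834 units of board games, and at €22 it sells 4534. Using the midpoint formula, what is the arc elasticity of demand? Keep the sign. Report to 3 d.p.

-1.317

ΔQ = 4534 − 2834 = 1700; ΔP = 22 − 31.35 = -9.35.
Midpoints: P̄ = 26.68, Q̄ = 3684.0.
ε = (ΔQ/ΔP)(P̄/Q̄) = (1700/-9.35)(26.68/3684.0).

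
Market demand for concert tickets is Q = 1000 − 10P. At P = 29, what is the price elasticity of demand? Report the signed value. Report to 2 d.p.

-0.41

At P = 29, Q = 710.
dQ/dP = −10.
ε = (dQ/dP)(P/Q) = (-10)(29/710).
|ε| < 1, so demand is inelastic at this price.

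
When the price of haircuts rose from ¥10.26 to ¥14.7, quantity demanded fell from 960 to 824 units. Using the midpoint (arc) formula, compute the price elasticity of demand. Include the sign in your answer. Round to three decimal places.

-0.429

ΔQ = 824 − 960 = -136; ΔP = 14.7 − 10.26 = 4.44.
Midpoints: P̄ = 12.48, Q̄ = 892.0.
ε = (ΔQ/ΔP)(P̄/Q̄) = (-136/4.44)(12.48/892.0).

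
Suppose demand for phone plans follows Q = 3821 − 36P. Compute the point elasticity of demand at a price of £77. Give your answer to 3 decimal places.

-2.643

At P = 77, Q = 1049.
dQ/dP = −36.
ε = (dQ/dP)(P/Q) = (-36)(77/1049).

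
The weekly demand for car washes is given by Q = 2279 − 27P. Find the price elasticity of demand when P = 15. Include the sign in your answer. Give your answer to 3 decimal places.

-0.216

At P = 15, Q = 1874.
dQ/dP = −27.
ε = (dQ/dP)(P/Q) = (-27)(15/1874).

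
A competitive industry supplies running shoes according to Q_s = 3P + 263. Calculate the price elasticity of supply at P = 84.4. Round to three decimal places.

0.491

At P = 84.4, Q_s = 516.20.
dQ_s/dP = 3.
ε_s = (dQ_s/dP)(P/Q_s) = (3)(84.4/516.20).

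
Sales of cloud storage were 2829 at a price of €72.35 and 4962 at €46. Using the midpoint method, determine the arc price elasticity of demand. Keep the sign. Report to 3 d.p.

ΔQ = 4962 − 2829 = 2133; ΔP = 46 − 72.35 = -26.35.
Midpoints: P̄ = 59.17, Q̄ = 3895.5.
ε = (ΔQ/ΔP)(P̄/Q̄) = (2133/-26.35)(59.17/3895.5).

-1.230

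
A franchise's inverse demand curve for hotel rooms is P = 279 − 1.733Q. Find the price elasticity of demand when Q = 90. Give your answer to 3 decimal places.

-0.789

At Q = 90, P = 279 − 1.733(90) = 123.03.
dP/dQ = −1.733, so dQ/dP = 1/(−1.733) = -0.577.
ε = (dQ/dP)(P/Q) = (-0.577)(123.03/90).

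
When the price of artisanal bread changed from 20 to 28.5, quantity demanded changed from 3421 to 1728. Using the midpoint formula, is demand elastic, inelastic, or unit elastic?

Arc ε ≈ -1.876.
|ε| = 1.88 > 1.

elastic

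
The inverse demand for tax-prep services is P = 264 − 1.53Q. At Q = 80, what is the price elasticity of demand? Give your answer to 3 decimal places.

-1.157

At Q = 80, P = 264 − 1.53(80) = 141.60.
dP/dQ = −1.53, so dQ/dP = 1/(−1.53) = -0.654.
ε = (dQ/dP)(P/Q) = (-0.654)(141.60/80).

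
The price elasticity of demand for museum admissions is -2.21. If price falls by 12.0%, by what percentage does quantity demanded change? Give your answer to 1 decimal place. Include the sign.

26.5%

%ΔQ ≈ ε × %ΔP = (-2.21)(-12.0%) = 26.52%.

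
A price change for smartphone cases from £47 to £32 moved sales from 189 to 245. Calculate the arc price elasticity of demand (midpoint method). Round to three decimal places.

-0.680

ΔQ = 245 − 189 = 56; ΔP = 32 − 47 = -15.
Midpoints: P̄ = 39.50, Q̄ = 217.0.
ε = (ΔQ/ΔP)(P̄/Q̄) = (56/-15)(39.50/217.0).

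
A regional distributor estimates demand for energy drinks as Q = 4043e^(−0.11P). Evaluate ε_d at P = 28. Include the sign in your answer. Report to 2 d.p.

-3.08

At P = 28, Q = 185.813.
dQ/dP = −0.11·4043e^(−0.11P) = −0.11Q = -20.439.
ε = (dQ/dP)(P/Q) = (-20.439)(28/185.813).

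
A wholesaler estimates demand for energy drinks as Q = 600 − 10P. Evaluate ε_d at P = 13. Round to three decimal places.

-0.277

At P = 13, Q = 470.
dQ/dP = −10.
ε = (dQ/dP)(P/Q) = (-10)(13/470).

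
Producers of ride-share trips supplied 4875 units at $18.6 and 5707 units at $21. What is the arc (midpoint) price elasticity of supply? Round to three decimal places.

ΔQ = 5707 − 4875 = 832; ΔP = 21 − 18.6 = 2.4.
Midpoints: P̄ = 19.80, Q̄ = 5291.0.
ε_s = (ΔQ/ΔP)(P̄/Q̄) = (832/2.4)(19.80/5291.0).

1.297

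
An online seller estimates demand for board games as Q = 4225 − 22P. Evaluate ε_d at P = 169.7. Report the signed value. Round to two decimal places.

-7.59

At P = 169.7, Q = 491.600.
dQ/dP = −22.
ε = (dQ/dP)(P/Q) = (-22)(169.7/491.600).
|ε| > 1, so demand is elastic at this price.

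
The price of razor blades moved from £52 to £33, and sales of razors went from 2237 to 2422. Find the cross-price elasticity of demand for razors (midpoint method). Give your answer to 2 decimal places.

-0.18

ΔQ_x = 2422 − 2237 = 185; ΔP_y = 33 − 52 = -19.
Midpoints: P̄_y = 42.50, Q̄_x = 2329.5.
ε_xy = (ΔQ_x/ΔP_y)(P̄_y/Q̄_x) = (185/-19)(42.50/2329.5).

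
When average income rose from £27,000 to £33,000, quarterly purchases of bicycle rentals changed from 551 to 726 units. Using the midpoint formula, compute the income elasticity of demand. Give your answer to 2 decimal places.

ΔQ = 175, ΔI = 6000. Midpoints: Ī = 30,000, Q̄ = 638.5.
ε_I = (ΔQ/ΔI)(Ī/Q̄) = (175/6000)(30000/638.5).
ε_I > 0, so the good is normal.

1.37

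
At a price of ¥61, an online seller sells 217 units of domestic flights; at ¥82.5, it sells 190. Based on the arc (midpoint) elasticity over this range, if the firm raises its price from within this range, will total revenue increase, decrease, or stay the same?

Arc ε = (-27/21.5)(71.75/203.5) ≈ -0.443.
|ε| = 0.44 < 1, so demand is inelastic. A price rise therefore raises total revenue.

increase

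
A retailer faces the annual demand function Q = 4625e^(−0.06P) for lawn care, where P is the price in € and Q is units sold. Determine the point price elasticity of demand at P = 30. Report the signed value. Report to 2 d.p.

-1.80

At P = 30, Q = 764.507.
dQ/dP = −0.06·4625e^(−0.06P) = −0.06Q = -45.870.
ε = (dQ/dP)(P/Q) = (-45.870)(30/764.507).
|ε| > 1, so demand is elastic at this price.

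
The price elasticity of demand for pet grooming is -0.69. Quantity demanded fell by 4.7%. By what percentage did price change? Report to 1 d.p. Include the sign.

6.8%

%ΔP ≈ %ΔQ / ε = (-4.7%)/(-0.69) = 6.81%.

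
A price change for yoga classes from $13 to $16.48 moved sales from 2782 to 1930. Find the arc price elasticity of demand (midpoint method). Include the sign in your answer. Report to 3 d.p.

-1.532

ΔQ = 1930 − 2782 = -852; ΔP = 16.48 − 13 = 3.48.
Midpoints: P̄ = 14.74, Q̄ = 2356.0.
ε = (ΔQ/ΔP)(P̄/Q̄) = (-852/3.48)(14.74/2356.0).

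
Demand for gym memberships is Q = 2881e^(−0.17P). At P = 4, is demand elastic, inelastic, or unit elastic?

inelastic

Q = 1459.564, dQ/dP = -248.126.
ε = (dQ/dP)(P/Q) ≈ -0.680.
|ε| = 0.68 < 1.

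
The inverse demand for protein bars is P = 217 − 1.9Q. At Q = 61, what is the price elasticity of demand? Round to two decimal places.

-0.87

At Q = 61, P = 217 − 1.9(61) = 101.10.
dP/dQ = −1.9, so dQ/dP = 1/(−1.9) = -0.526.
ε = (dQ/dP)(P/Q) = (-0.526)(101.10/61).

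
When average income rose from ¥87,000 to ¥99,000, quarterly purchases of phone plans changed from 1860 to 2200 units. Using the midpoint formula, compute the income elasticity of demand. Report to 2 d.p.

ΔQ = 340, ΔI = 12000. Midpoints: Ī = 93,000, Q̄ = 2030.0.
ε_I = (ΔQ/ΔI)(Ī/Q̄) = (340/12000)(93000/2030.0).

1.30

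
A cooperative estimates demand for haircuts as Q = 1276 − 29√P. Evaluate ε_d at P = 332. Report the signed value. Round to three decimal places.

At P = 332, Q = 747.595.
dQ/dP = −29/(2√P) = -0.796.
ε = (dQ/dP)(P/Q) = (-0.796)(332/747.595).
|ε| < 1, so demand is inelastic at this price.

-0.353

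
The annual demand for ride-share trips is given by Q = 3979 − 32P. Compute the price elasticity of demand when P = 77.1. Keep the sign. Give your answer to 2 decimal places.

-1.63

At P = 77.1, Q = 1511.800.
dQ/dP = −32.
ε = (dQ/dP)(P/Q) = (-32)(77.1/1511.800).
|ε| > 1, so demand is elastic at this price.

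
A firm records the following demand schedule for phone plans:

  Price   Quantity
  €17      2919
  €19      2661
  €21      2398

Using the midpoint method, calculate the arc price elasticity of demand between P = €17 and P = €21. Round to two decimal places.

At P = 17, Q = 2919; at P = 21, Q = 2398.
ΔQ = -521, ΔP = 4. Midpoints: P̄ = 19.00, Q̄ = 2658.5.
ε = (ΔQ/ΔP)(P̄/Q̄) = (-521/4)(19.00/2658.5).

-0.93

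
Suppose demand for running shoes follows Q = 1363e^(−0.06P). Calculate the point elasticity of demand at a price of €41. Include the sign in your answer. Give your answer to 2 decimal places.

At P = 41, Q = 116.448.
dQ/dP = −0.06·1363e^(−0.06P) = −0.06Q = -6.987.
ε = (dQ/dP)(P/Q) = (-6.987)(41/116.448).
|ε| > 1, so demand is elastic at this price.

-2.46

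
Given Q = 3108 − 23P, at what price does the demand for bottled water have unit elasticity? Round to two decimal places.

67.57

For linear demand Q = a − bP, ε = −bP/(a − bP). |ε| = 1 when bP = a − bP, i.e. P = a/(2b).
P = 3108/(2·23) = 3108/46 = 67.5652.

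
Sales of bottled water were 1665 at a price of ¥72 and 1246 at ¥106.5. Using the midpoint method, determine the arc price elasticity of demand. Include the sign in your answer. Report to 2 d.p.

ΔQ = 1246 − 1665 = -419; ΔP = 106.5 − 72 = 34.5.
Midpoints: P̄ = 89.25, Q̄ = 1455.5.
ε = (ΔQ/ΔP)(P̄/Q̄) = (-419/34.5)(89.25/1455.5).

-0.74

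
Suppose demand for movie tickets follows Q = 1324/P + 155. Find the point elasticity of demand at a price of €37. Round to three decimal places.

At P = 37, Q = 190.784.
dQ/dP = −1324/P² = -0.967.
ε = (dQ/dP)(P/Q) = (-0.967)(37/190.784).

-0.188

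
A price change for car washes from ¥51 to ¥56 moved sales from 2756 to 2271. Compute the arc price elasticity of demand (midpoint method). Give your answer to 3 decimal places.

ΔQ = 2271 − 2756 = -485; ΔP = 56 − 51 = 5.
Midpoints: P̄ = 53.50, Q̄ = 2513.5.
ε = (ΔQ/ΔP)(P̄/Q̄) = (-485/5)(53.50/2513.5).

-2.065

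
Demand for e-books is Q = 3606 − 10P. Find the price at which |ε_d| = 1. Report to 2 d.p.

180.30

For linear demand Q = a − bP, ε = −bP/(a − bP). |ε| = 1 when bP = a − bP, i.e. P = a/(2b).
P = 3606/(2·10) = 3606/20 = 180.3000.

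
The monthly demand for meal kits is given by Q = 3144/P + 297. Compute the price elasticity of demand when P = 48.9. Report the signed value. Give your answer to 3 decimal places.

-0.178

At P = 48.9, Q = 361.294.
dQ/dP = −3144/P² = -1.315.
ε = (dQ/dP)(P/Q) = (-1.315)(48.9/361.294).
|ε| < 1, so demand is inelastic at this price.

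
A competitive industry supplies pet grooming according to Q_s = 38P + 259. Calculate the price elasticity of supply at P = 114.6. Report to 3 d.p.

At P = 114.6, Q_s = 4613.80.
dQ_s/dP = 38.
ε_s = (dQ_s/dP)(P/Q_s) = (38)(114.6/4613.80).

0.944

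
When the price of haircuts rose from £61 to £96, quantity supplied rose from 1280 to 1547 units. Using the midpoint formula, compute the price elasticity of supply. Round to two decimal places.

ΔQ = 1547 − 1280 = 267; ΔP = 96 − 61 = 35.
Midpoints: P̄ = 78.50, Q̄ = 1413.5.
ε_s = (ΔQ/ΔP)(P̄/Q̄) = (267/35)(78.50/1413.5).

0.42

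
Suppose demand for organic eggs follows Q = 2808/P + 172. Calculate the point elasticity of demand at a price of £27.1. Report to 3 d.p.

-0.376

At P = 27.1, Q = 275.616.
dQ/dP = −2808/P² = -3.823.
ε = (dQ/dP)(P/Q) = (-3.823)(27.1/275.616).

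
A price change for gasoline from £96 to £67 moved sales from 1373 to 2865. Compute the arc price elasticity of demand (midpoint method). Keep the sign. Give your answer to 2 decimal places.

ΔQ = 2865 − 1373 = 1492; ΔP = 67 − 96 = -29.
Midpoints: P̄ = 81.50, Q̄ = 2119.0.
ε = (ΔQ/ΔP)(P̄/Q̄) = (1492/-29)(81.50/2119.0).

-1.98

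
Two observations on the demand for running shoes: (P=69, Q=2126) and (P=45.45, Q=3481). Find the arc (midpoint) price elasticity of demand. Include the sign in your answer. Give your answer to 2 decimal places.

ΔQ = 3481 − 2126 = 1355; ΔP = 45.45 − 69 = -23.55.
Midpoints: P̄ = 57.23, Q̄ = 2803.5.
ε = (ΔQ/ΔP)(P̄/Q̄) = (1355/-23.55)(57.23/2803.5).

-1.17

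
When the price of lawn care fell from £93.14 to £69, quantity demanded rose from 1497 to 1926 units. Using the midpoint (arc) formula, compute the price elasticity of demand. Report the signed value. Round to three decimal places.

ΔQ = 1926 − 1497 = 429; ΔP = 69 − 93.14 = -24.14.
Midpoints: P̄ = 81.07, Q̄ = 1711.5.
ε = (ΔQ/ΔP)(P̄/Q̄) = (429/-24.14)(81.07/1711.5).

-0.842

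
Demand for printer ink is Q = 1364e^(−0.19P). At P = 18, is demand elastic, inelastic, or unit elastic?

Q = 44.620, dQ/dP = -8.478.
ε = (dQ/dP)(P/Q) ≈ -3.420.
|ε| = 3.42 > 1.

elastic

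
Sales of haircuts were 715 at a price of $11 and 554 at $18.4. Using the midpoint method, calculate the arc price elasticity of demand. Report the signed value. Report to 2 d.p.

ΔQ = 554 − 715 = -161; ΔP = 18.4 − 11 = 7.4.
Midpoints: P̄ = 14.70, Q̄ = 634.5.
ε = (ΔQ/ΔP)(P̄/Q̄) = (-161/7.4)(14.70/634.5).

-0.50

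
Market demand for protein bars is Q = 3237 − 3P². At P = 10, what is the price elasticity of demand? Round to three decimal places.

At P = 10, Q = 2937.
dQ/dP = −6P = -60.
ε = (dQ/dP)(P/Q) = (-60)(10/2937).
|ε| < 1, so demand is inelastic at this price.

-0.204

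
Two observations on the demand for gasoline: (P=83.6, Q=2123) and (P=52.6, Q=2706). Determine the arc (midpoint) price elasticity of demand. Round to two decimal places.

-0.53

ΔQ = 2706 − 2123 = 583; ΔP = 52.6 − 83.6 = -31.0.
Midpoints: P̄ = 68.10, Q̄ = 2414.5.
ε = (ΔQ/ΔP)(P̄/Q̄) = (583/-31.0)(68.10/2414.5).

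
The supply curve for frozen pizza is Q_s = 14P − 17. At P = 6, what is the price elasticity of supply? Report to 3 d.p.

1.254

At P = 6, Q_s = 67.
dQ_s/dP = 14.
ε_s = (dQ_s/dP)(P/Q_s) = (14)(6/67).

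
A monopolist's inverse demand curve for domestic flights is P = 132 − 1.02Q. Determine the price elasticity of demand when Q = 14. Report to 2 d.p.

-8.24

At Q = 14, P = 132 − 1.02(14) = 117.72.
dP/dQ = −1.02, so dQ/dP = 1/(−1.02) = -0.980.
ε = (dQ/dP)(P/Q) = (-0.980)(117.72/14).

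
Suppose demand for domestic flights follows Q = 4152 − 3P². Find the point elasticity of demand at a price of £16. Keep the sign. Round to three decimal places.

-0.454

At P = 16, Q = 3384.
dQ/dP = −6P = -96.
ε = (dQ/dP)(P/Q) = (-96)(16/3384).
|ε| < 1, so demand is inelastic at this price.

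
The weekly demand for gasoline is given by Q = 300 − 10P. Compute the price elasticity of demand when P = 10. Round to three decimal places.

At P = 10, Q = 200.
dQ/dP = −10.
ε = (dQ/dP)(P/Q) = (-10)(10/200).

-0.500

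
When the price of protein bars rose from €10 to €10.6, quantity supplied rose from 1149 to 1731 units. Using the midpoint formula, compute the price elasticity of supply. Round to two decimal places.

ΔQ = 1731 − 1149 = 582; ΔP = 10.6 − 10 = 0.6.
Midpoints: P̄ = 10.30, Q̄ = 1440.0.
ε_s = (ΔQ/ΔP)(P̄/Q̄) = (582/0.6)(10.30/1440.0).

6.94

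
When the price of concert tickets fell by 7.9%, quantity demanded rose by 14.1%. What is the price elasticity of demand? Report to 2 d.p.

ε = %ΔQ / %ΔP = (14.1)/(-7.9) = -1.785.

-1.78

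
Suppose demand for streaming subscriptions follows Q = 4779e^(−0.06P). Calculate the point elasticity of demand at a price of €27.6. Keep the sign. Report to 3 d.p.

At P = 27.6, Q = 912.316.
dQ/dP = −0.06·4779e^(−0.06P) = −0.06Q = -54.739.
ε = (dQ/dP)(P/Q) = (-54.739)(27.6/912.316).

-1.656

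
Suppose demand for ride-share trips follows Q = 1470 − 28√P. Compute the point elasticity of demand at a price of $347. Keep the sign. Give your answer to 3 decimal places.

-0.275

At P = 347, Q = 948.418.
dQ/dP = −28/(2√P) = -0.752.
ε = (dQ/dP)(P/Q) = (-0.752)(347/948.418).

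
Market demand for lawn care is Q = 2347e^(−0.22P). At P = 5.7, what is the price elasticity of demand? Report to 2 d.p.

-1.25

At P = 5.7, Q = 669.742.
dQ/dP = −0.22·2347e^(−0.22P) = −0.22Q = -147.343.
ε = (dQ/dP)(P/Q) = (-147.343)(5.7/669.742).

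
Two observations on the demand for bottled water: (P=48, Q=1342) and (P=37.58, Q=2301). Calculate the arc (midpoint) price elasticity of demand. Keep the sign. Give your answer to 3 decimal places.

ΔQ = 2301 − 1342 = 959; ΔP = 37.58 − 48 = -10.42.
Midpoints: P̄ = 42.79, Q̄ = 1821.5.
ε = (ΔQ/ΔP)(P̄/Q̄) = (959/-10.42)(42.79/1821.5).

-2.162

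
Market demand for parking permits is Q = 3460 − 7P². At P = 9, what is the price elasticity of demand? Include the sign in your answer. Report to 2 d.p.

At P = 9, Q = 2893.
dQ/dP = −14P = -126.
ε = (dQ/dP)(P/Q) = (-126)(9/2893).
|ε| < 1, so demand is inelastic at this price.

-0.39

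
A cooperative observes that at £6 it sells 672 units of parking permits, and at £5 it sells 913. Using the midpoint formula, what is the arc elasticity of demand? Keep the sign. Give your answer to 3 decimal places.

-1.673

ΔQ = 913 − 672 = 241; ΔP = 5 − 6 = -1.
Midpoints: P̄ = 5.50, Q̄ = 792.5.
ε = (ΔQ/ΔP)(P̄/Q̄) = (241/-1)(5.50/792.5).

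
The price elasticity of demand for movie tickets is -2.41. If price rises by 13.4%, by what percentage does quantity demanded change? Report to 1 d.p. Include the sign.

-32.3%

%ΔQ ≈ ε × %ΔP = (-2.41)(13.4%) = -32.29%.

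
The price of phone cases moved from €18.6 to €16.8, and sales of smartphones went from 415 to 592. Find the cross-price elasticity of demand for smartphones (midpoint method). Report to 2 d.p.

ΔQ_x = 592 − 415 = 177; ΔP_y = 16.8 − 18.6 = -1.8.
Midpoints: P̄_y = 17.70, Q̄_x = 503.5.
ε_xy = (ΔQ_x/ΔP_y)(P̄_y/Q̄_x) = (177/-1.8)(17.70/503.5).

-3.46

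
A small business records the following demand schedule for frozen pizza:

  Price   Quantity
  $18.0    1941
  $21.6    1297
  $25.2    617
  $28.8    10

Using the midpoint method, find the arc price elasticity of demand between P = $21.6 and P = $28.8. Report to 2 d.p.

At P = 21.6, Q = 1297; at P = 28.8, Q = 10.
ΔQ = -1287, ΔP = 7.2. Midpoints: P̄ = 25.20, Q̄ = 653.5.
ε = (ΔQ/ΔP)(P̄/Q̄) = (-1287/7.2)(25.20/653.5).

-6.89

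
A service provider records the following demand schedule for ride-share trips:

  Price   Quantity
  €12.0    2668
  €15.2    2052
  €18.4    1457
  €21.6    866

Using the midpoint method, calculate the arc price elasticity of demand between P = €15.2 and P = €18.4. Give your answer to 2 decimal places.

-1.78

At P = 15.2, Q = 2052; at P = 18.4, Q = 1457.
ΔQ = -595, ΔP = 3.2. Midpoints: P̄ = 16.80, Q̄ = 1754.5.
ε = (ΔQ/ΔP)(P̄/Q̄) = (-595/3.2)(16.80/1754.5).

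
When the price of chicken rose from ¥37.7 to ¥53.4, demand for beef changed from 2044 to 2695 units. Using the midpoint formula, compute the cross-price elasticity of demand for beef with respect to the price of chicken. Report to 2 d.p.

0.80

ΔQ_x = 2695 − 2044 = 651; ΔP_y = 53.4 − 37.7 = 15.7.
Midpoints: P̄_y = 45.55, Q̄_x = 2369.5.
ε_xy = (ΔQ_x/ΔP_y)(P̄_y/Q̄_x) = (651/15.7)(45.55/2369.5).
ε_xy > 0, so the goods are substitutes.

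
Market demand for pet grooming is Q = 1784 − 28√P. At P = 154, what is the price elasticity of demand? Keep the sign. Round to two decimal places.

At P = 154, Q = 1436.529.
dQ/dP = −28/(2√P) = -1.128.
ε = (dQ/dP)(P/Q) = (-1.128)(154/1436.529).
|ε| < 1, so demand is inelastic at this price.

-0.12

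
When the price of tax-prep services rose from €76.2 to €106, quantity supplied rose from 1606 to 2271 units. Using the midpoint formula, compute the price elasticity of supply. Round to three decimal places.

ΔQ = 2271 − 1606 = 665; ΔP = 106 − 76.2 = 29.8.
Midpoints: P̄ = 91.10, Q̄ = 1938.5.
ε_s = (ΔQ/ΔP)(P̄/Q̄) = (665/29.8)(91.10/1938.5).

1.049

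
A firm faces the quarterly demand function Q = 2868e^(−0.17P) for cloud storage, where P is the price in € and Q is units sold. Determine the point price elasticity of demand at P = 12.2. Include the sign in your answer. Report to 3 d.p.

-2.074

At P = 12.2, Q = 360.456.
dQ/dP = −0.17·2868e^(−0.17P) = −0.17Q = -61.278.
ε = (dQ/dP)(P/Q) = (-61.278)(12.2/360.456).
|ε| > 1, so demand is elastic at this price.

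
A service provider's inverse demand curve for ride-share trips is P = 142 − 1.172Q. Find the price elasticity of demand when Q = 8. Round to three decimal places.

-14.145

At Q = 8, P = 142 − 1.172(8) = 132.62.
dP/dQ = −1.172, so dQ/dP = 1/(−1.172) = -0.853.
ε = (dQ/dP)(P/Q) = (-0.853)(132.62/8).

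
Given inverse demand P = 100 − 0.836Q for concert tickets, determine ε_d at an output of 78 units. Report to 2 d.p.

-0.53

At Q = 78, P = 100 − 0.836(78) = 34.79.
dP/dQ = −0.836, so dQ/dP = 1/(−0.836) = -1.196.
ε = (dQ/dP)(P/Q) = (-1.196)(34.79/78).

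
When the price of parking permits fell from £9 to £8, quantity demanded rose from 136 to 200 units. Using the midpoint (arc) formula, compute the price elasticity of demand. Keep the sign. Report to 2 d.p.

ΔQ = 200 − 136 = 64; ΔP = 8 − 9 = -1.
Midpoints: P̄ = 8.50, Q̄ = 168.0.
ε = (ΔQ/ΔP)(P̄/Q̄) = (64/-1)(8.50/168.0).

-3.24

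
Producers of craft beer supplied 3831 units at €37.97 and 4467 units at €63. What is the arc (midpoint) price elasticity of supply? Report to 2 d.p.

ΔQ = 4467 − 3831 = 636; ΔP = 63 − 37.97 = 25.03.
Midpoints: P̄ = 50.48, Q̄ = 4149.0.
ε_s = (ΔQ/ΔP)(P̄/Q̄) = (636/25.03)(50.48/4149.0).

0.31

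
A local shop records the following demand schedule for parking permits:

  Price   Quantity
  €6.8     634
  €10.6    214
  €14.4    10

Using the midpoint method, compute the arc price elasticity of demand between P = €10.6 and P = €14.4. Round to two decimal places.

At P = 10.6, Q = 214; at P = 14.4, Q = 10.
ΔQ = -204, ΔP = 3.8. Midpoints: P̄ = 12.50, Q̄ = 112.0.
ε = (ΔQ/ΔP)(P̄/Q̄) = (-204/3.8)(12.50/112.0).

-5.99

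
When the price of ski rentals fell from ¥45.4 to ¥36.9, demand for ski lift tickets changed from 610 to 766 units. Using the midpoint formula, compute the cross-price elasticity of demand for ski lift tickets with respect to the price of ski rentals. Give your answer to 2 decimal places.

-1.10

ΔQ_x = 766 − 610 = 156; ΔP_y = 36.9 − 45.4 = -8.5.
Midpoints: P̄_y = 41.15, Q̄_x = 688.0.
ε_xy = (ΔQ_x/ΔP_y)(P̄_y/Q̄_x) = (156/-8.5)(41.15/688.0).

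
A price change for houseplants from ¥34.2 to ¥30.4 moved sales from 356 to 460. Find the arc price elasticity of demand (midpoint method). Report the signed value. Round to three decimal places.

ΔQ = 460 − 356 = 104; ΔP = 30.4 − 34.2 = -3.8.
Midpoints: P̄ = 32.30, Q̄ = 408.0.
ε = (ΔQ/ΔP)(P̄/Q̄) = (104/-3.8)(32.30/408.0).

-2.167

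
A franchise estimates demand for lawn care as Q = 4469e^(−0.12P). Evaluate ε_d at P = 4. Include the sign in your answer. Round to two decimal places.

At P = 4, Q = 2765.343.
dQ/dP = −0.12·4469e^(−0.12P) = −0.12Q = -331.841.
ε = (dQ/dP)(P/Q) = (-331.841)(4/2765.343).

-0.48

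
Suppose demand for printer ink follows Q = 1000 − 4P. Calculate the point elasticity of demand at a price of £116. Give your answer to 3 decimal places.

-0.866

At P = 116, Q = 536.
dQ/dP = −4.
ε = (dQ/dP)(P/Q) = (-4)(116/536).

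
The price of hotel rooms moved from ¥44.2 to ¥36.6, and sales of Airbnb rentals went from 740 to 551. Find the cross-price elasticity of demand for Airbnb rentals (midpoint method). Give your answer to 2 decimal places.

ΔQ_x = 551 − 740 = -189; ΔP_y = 36.6 − 44.2 = -7.6.
Midpoints: P̄_y = 40.40, Q̄_x = 645.5.
ε_xy = (ΔQ_x/ΔP_y)(P̄_y/Q̄_x) = (-189/-7.6)(40.40/645.5).

1.56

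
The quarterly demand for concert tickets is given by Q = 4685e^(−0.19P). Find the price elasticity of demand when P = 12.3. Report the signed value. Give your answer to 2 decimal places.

At P = 12.3, Q = 452.651.
dQ/dP = −0.19·4685e^(−0.19P) = −0.19Q = -86.004.
ε = (dQ/dP)(P/Q) = (-86.004)(12.3/452.651).
|ε| > 1, so demand is elastic at this price.

-2.34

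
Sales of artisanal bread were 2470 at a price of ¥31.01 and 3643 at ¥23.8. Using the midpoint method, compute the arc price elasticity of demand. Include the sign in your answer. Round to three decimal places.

ΔQ = 3643 − 2470 = 1173; ΔP = 23.8 − 31.01 = -7.21.
Midpoints: P̄ = 27.41, Q̄ = 3056.5.
ε = (ΔQ/ΔP)(P̄/Q̄) = (1173/-7.21)(27.41/3056.5).

-1.459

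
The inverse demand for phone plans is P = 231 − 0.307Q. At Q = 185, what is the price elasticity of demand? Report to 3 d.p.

At Q = 185, P = 231 − 0.307(185) = 174.20.
dP/dQ = −0.307, so dQ/dP = 1/(−0.307) = -3.257.
ε = (dQ/dP)(P/Q) = (-3.257)(174.20/185).

-3.067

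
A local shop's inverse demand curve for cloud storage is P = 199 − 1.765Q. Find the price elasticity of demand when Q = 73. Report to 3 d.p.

At Q = 73, P = 199 − 1.765(73) = 70.16.
dP/dQ = −1.765, so dQ/dP = 1/(−1.765) = -0.567.
ε = (dQ/dP)(P/Q) = (-0.567)(70.16/73).

-0.544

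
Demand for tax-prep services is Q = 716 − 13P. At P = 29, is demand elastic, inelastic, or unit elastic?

elastic

Q = 339, dQ/dP = -13.
ε = (dQ/dP)(P/Q) ≈ -1.112.
|ε| = 1.11 > 1.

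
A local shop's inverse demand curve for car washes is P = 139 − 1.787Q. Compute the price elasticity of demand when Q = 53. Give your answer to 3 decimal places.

At Q = 53, P = 139 − 1.787(53) = 44.29.
dP/dQ = −1.787, so dQ/dP = 1/(−1.787) = -0.560.
ε = (dQ/dP)(P/Q) = (-0.560)(44.29/53).

-0.468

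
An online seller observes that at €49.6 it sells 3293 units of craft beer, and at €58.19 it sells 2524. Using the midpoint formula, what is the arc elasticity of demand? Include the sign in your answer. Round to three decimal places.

ΔQ = 2524 − 3293 = -769; ΔP = 58.19 − 49.6 = 8.59.
Midpoints: P̄ = 53.89, Q̄ = 2908.5.
ε = (ΔQ/ΔP)(P̄/Q̄) = (-769/8.59)(53.89/2908.5).

-1.659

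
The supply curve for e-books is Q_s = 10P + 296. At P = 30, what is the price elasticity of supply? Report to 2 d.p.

0.50

At P = 30, Q_s = 596.
dQ_s/dP = 10.
ε_s = (dQ_s/dP)(P/Q_s) = (10)(30/596).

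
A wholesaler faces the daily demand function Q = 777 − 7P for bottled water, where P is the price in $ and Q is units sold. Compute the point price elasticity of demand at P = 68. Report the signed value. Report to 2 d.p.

At P = 68, Q = 301.
dQ/dP = −7.
ε = (dQ/dP)(P/Q) = (-7)(68/301).

-1.58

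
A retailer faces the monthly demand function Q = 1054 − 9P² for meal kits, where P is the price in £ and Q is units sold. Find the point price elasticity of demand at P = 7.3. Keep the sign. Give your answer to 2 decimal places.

-1.67

At P = 7.3, Q = 574.390.
dQ/dP = −18P = -131.400.
ε = (dQ/dP)(P/Q) = (-131.400)(7.3/574.390).
|ε| > 1, so demand is elastic at this price.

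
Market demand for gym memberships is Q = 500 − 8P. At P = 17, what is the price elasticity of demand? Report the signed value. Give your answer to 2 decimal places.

-0.37

At P = 17, Q = 364.
dQ/dP = −8.
ε = (dQ/dP)(P/Q) = (-8)(17/364).
|ε| < 1, so demand is inelastic at this price.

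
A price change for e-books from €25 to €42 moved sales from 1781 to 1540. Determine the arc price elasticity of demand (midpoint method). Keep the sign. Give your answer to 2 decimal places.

-0.29

ΔQ = 1540 − 1781 = -241; ΔP = 42 − 25 = 17.
Midpoints: P̄ = 33.50, Q̄ = 1660.5.
ε = (ΔQ/ΔP)(P̄/Q̄) = (-241/17)(33.50/1660.5).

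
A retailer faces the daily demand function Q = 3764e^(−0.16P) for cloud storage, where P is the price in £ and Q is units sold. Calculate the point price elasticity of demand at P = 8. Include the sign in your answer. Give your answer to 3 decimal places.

-1.280

At P = 8, Q = 1046.532.
dQ/dP = −0.16·3764e^(−0.16P) = −0.16Q = -167.445.
ε = (dQ/dP)(P/Q) = (-167.445)(8/1046.532).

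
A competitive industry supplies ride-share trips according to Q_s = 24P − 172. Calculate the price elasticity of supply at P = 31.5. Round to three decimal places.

At P = 31.5, Q_s = 584.
dQ_s/dP = 24.
ε_s = (dQ_s/dP)(P/Q_s) = (24)(31.5/584).

1.295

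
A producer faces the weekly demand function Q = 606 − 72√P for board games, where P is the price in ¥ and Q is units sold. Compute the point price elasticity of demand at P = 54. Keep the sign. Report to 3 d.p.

At P = 54, Q = 76.910.
dQ/dP = −72/(2√P) = -4.899.
ε = (dQ/dP)(P/Q) = (-4.899)(54/76.910).
|ε| > 1, so demand is elastic at this price.

-3.440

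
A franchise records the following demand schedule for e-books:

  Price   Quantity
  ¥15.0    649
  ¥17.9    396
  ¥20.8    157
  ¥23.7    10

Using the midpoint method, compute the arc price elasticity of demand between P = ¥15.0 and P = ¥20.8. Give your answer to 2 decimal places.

-3.77

At P = 15.0, Q = 649; at P = 20.8, Q = 157.
ΔQ = -492, ΔP = 5.8. Midpoints: P̄ = 17.90, Q̄ = 403.0.
ε = (ΔQ/ΔP)(P̄/Q̄) = (-492/5.8)(17.90/403.0).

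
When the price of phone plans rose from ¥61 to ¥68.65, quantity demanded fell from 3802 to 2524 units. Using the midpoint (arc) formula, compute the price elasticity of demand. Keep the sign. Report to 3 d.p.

ΔQ = 2524 − 3802 = -1278; ΔP = 68.65 − 61 = 7.65.
Midpoints: P̄ = 64.83, Q̄ = 3163.0.
ε = (ΔQ/ΔP)(P̄/Q̄) = (-1278/7.65)(64.83/3163.0).

-3.424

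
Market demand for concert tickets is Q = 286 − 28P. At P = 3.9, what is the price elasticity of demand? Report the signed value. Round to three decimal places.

-0.618

At P = 3.9, Q = 176.800.
dQ/dP = −28.
ε = (dQ/dP)(P/Q) = (-28)(3.9/176.800).
|ε| < 1, so demand is inelastic at this price.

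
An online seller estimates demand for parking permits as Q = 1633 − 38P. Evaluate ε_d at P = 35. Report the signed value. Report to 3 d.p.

At P = 35, Q = 303.
dQ/dP = −38.
ε = (dQ/dP)(P/Q) = (-38)(35/303).

-4.389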